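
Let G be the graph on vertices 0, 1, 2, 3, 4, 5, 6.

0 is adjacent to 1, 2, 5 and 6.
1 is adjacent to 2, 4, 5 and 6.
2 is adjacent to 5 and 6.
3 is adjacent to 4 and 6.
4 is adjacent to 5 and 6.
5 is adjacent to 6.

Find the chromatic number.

0, 1, 2, 5, 6 are pairwise adjacent (a clique of size 5), so at least 5 colors are needed.
5 colors suffice: 0=e, 1=b, 2=d, 3=b, 4=d, 5=c, 6=a. Every edge joins two different colors.

5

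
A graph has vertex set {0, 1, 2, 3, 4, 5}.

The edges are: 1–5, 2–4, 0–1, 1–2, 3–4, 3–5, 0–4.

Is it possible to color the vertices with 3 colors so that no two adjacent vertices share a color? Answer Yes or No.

The chromatic number is 3. The cycle 5-3-4-2-1-5 has odd length 5, so it cannot be 2-colored; at least 3 colors are needed.
A valid assignment using 3 colors: 0=b, 1=a, 2=b, 3=c, 4=a, 5=b.
That is already a proper 3-coloring.

Yes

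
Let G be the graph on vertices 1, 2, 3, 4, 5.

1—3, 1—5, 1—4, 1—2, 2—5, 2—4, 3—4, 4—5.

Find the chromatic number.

4

1, 2, 4, 5 form a clique, so at least 4 colors are needed.
4 colors suffice: color a → {1}; color b → {4}; color c → {3, 5}; color d → {2}. Each edge has distinct colors on its endpoints.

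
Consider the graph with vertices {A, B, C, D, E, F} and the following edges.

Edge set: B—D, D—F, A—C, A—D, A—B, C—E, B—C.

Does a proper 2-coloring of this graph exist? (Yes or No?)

No

A, B, C are pairwise adjacent, so at least 3 colors are needed.
So 2 colors are not enough.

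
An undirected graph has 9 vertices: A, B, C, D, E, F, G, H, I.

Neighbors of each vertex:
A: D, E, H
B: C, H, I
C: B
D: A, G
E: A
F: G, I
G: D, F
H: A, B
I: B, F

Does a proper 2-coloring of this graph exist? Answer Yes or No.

No

The cycle B-I-F-G-D-A-H-B has odd length 7, so it cannot be 2-colored; at least 3 colors are needed.
So 2 colors are not enough.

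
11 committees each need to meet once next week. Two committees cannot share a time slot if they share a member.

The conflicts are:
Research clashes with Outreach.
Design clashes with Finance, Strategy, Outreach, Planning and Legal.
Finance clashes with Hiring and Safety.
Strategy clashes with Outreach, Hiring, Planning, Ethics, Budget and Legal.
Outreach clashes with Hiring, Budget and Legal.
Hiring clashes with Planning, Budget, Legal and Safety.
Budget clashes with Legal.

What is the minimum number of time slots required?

5

Strategy, Outreach, Hiring, Budget, Legal all conflict with each other, so at least 5 time slots are needed.
5 time slots suffice: Research=1, Design=1, Finance=2, Strategy=2, Outreach=3, Hiring=1, Planning=3, Ethics=1, Budget=5, Legal=4, Safety=3. Each listed conflict is separated.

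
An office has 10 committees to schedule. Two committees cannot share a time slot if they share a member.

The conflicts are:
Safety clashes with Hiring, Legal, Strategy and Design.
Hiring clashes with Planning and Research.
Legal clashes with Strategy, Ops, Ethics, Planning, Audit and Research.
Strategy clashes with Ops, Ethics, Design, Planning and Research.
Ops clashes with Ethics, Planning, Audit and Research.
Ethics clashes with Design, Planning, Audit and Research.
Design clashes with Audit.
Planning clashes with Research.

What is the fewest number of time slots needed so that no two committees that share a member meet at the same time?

6

Legal, Strategy, Ops, Ethics, Planning, Research pairwise conflict, so at least 6 time slots are needed.
6 time slots suffice: Safety=1, Hiring=2, Legal=3, Strategy=2, Ops=5, Ethics=1, Design=3, Planning=4, Audit=2, Research=6. No two conflicting committees share a time slot.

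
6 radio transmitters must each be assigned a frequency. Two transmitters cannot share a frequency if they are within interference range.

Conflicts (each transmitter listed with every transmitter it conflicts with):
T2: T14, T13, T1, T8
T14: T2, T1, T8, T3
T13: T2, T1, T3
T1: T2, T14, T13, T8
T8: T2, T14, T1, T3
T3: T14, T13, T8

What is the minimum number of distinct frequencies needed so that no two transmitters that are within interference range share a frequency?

T2, T14, T1, T8 all conflict with each other, so at least 4 frequencies are needed.
A valid assignment using 4 frequencies: T2=3, T14=2, T13=1, T1=4, T8=1, T3=3. No two conflicting transmitters share a frequency.

4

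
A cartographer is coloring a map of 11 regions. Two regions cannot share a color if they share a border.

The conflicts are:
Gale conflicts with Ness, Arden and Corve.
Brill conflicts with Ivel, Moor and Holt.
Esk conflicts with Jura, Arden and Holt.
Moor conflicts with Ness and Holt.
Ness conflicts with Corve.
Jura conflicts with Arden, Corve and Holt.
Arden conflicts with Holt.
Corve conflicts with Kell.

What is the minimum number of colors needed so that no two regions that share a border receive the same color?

4

Esk, Jura, Arden, Holt pairwise conflict, so at least 4 colors are needed.
4 colors suffice: color 1 → {Ivel, Corve, Holt}; color 2 → {Gale, Moor, Jura, Kell}; color 3 → {Brill, Ness, Arden}; color 4 → {Esk}. No two conflicting regions share a color.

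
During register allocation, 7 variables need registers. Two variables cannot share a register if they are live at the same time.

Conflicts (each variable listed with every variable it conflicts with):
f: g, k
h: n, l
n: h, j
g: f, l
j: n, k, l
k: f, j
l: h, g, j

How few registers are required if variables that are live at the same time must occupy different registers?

The cycle g-l-j-k-f-g has odd length 5, so it cannot be 2-colored; at least 3 registers are needed.
3 registers suffice: register 1 → {h, g, j}; register 2 → {n, k, l}; register 3 → {f}. No two conflicting variables share a register.

3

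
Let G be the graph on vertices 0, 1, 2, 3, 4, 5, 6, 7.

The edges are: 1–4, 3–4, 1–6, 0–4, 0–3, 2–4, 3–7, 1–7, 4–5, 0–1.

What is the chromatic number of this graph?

3

0, 1, 4 are mutually adjacent, so at least 3 colors are needed.
3 colors suffice: 0=c, 1=b, 2=b, 3=b, 4=a, 5=b, 6=a, 7=a. Each edge has distinct colors on its endpoints.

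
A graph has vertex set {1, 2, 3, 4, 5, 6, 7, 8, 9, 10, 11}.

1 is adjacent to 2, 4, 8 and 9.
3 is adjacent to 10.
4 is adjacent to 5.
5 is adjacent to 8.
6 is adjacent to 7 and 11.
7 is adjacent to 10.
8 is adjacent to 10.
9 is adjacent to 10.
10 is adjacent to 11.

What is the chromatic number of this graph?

5 and 8 are adjacent, so at least 2 colors are needed.
2 colors suffice: color a → {1, 5, 6, 10}; color b → {2, 3, 4, 7, 8, 9, 11}. No two adjacent vertices share a color.

2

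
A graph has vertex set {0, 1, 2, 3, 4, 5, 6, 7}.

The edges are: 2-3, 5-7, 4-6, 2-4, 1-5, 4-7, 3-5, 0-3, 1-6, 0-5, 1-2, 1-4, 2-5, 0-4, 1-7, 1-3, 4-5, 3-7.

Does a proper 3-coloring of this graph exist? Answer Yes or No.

No

1, 4, 5, 7 are pairwise adjacent (a clique of size 4), so at least 4 colors are needed.
So 3 colors are not enough.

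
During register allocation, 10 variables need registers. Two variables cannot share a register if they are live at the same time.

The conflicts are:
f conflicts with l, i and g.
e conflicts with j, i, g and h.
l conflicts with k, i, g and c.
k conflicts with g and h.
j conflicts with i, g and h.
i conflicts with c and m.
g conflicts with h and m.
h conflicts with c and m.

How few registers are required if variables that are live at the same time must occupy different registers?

4

e, j, g, h are mutually in conflict, so at least 4 registers are needed.
Using 4 registers: f=3, e=3, l=2, k=3, j=4, i=1, g=1, h=2, c=3, m=3. Every pair that conflicts lands in different registers.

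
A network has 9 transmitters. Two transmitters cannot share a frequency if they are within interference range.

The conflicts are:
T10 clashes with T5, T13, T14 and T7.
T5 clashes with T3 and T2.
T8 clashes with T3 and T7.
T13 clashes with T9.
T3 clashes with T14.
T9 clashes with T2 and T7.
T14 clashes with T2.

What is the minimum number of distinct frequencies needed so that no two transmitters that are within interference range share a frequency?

3

The cycle T5-T3-T8-T7-T10-T5 has odd length 5, so it cannot be 2-colored; at least 3 frequencies are needed.
3 frequencies suffice: frequency 1 → {T10, T3, T2}; frequency 2 → {T5, T8, T9, T14}; frequency 3 → {T13, T7}. Every pair that conflicts lands in different frequencies.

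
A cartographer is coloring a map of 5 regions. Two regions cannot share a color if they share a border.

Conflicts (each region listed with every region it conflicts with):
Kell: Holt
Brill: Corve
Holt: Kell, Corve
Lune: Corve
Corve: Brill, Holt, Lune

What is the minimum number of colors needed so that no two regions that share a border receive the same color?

2

Holt and Corve conflict, so at least 2 colors are needed.
One proper 2-coloring: Kell=1, Brill=2, Holt=2, Lune=2, Corve=1. Each listed conflict is separated.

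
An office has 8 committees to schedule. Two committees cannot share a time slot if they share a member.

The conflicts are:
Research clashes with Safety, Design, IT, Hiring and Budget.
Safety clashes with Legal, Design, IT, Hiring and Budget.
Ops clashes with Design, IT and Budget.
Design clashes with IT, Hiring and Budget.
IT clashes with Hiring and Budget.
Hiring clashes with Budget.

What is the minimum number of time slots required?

Research, Safety, Design, IT, Hiring, Budget pairwise conflict, so at least 6 time slots are needed.
6 time slots suffice: time slot 1 → {Legal, Budget}; time slot 2 → {Safety, Ops}; time slot 3 → {Design}; time slot 4 → {IT}; time slot 5 → {Research}; time slot 6 → {Hiring}. Every pair that conflicts lands in different time slots.

6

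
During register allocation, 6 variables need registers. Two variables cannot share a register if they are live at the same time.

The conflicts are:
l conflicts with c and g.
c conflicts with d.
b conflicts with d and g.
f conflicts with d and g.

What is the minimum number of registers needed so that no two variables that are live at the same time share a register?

The cycle d-f-g-l-c-d has odd length 5, so it cannot be 2-colored; at least 3 registers are needed.
3 registers suffice: register 1 → {d, g}; register 2 → {l, b, f}; register 3 → {c}. No two conflicting variables share a register.

3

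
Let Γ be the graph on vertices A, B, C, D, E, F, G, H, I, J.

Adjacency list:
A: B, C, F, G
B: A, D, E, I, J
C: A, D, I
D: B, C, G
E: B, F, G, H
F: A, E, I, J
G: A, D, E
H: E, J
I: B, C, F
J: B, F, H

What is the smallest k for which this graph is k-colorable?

A and B are adjacent, so at least 2 colors are needed.
A valid assignment using 2 colors: A=2, B=1, C=1, D=2, E=2, F=1, G=1, H=1, I=2, J=2. No two adjacent vertices share a color.

2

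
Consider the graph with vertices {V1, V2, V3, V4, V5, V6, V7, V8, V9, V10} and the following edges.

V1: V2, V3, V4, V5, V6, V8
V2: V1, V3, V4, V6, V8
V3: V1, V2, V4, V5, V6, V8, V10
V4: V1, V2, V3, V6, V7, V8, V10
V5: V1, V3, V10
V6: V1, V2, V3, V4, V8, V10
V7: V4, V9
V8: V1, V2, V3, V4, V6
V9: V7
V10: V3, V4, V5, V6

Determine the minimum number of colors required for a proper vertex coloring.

6

V1, V2, V3, V4, V6, V8 are pairwise adjacent (a clique of size 6), so at least 6 colors are needed.
6 colors suffice: color 1 → {V4, V5, V9}; color 2 → {V3, V7}; color 3 → {V1, V10}; color 4 → {V6}; color 5 → {V8}; color 6 → {V2}. Each edge has distinct colors on its endpoints.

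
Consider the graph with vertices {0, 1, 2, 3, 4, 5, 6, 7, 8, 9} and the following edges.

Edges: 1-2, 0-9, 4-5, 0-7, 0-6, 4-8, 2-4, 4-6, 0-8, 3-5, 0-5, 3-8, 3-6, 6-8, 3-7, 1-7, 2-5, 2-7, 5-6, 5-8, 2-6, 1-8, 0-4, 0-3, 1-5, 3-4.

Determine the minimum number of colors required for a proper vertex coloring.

0, 3, 4, 5, 6, 8 form a clique, so at least 6 colors are needed.
6 colors suffice: 0=red, 1=green, 2=red, 3=yellow, 4=orange, 5=blue, 6=green, 7=blue, 8=purple, 9=blue. Each edge has distinct colors on its endpoints.

6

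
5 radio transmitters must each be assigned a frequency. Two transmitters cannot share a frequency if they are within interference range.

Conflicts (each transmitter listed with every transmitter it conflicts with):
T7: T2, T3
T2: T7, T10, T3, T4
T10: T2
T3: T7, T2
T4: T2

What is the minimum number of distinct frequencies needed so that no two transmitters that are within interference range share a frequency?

T7, T2, T3 pairwise conflict, so at least 3 frequencies are needed.
A valid assignment using 3 frequencies: T7=3, T2=1, T10=2, T3=2, T4=2. Every pair that conflicts lands in different frequencies.

3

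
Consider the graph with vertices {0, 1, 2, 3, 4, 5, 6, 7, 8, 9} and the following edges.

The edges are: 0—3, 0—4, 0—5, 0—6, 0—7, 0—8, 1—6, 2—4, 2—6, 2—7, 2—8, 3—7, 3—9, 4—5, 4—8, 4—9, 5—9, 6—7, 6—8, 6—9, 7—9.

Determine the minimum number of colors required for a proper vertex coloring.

4, 5, 9 are mutually adjacent, so at least 3 colors are needed.
3 colors suffice: color a → {0, 1, 2, 9}; color b → {3, 4, 6}; color c → {5, 7, 8}. Every edge joins two different colors.

3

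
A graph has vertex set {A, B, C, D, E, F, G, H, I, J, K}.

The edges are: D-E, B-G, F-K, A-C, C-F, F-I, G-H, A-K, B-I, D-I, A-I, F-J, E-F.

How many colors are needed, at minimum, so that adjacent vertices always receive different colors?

D and E are adjacent, so at least 2 colors are needed.
2 colors suffice: A=1, B=1, C=2, D=1, E=2, F=1, G=2, H=1, I=2, J=2, K=2. Each edge has distinct colors on its endpoints.

2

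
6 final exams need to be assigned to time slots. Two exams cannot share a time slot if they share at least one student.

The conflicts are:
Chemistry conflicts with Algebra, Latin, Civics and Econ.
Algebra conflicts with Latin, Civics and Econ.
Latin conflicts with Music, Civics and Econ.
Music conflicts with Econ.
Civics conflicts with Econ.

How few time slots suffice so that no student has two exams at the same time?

5

Chemistry, Algebra, Latin, Civics, Econ all conflict with each other, so at least 5 time slots are needed.
A valid assignment using 5 time slots: Chemistry=5, Algebra=4, Latin=1, Music=3, Civics=3, Econ=2. Every pair that conflicts lands in different time slots.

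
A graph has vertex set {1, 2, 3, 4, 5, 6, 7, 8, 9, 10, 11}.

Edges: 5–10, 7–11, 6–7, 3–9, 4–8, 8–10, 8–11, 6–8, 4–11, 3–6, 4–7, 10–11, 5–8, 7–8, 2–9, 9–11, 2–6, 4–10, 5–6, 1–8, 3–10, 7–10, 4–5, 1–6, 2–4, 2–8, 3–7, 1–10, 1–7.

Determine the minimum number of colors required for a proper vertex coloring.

5

4, 7, 8, 10, 11 are pairwise adjacent (a clique of size 5), so at least 5 colors are needed.
One proper 5-coloring: 1=d, 2=c, 3=a, 4=d, 5=c, 6=b, 7=c, 8=a, 9=b, 10=b, 11=e. Every edge joins two different colors.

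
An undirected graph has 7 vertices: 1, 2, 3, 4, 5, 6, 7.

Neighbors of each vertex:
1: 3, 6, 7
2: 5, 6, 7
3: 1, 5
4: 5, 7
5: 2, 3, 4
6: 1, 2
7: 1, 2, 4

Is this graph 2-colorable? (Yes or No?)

The cycle 2-7-1-3-5-2 has odd length 5, so it cannot be 2-colored; at least 3 colors are needed.
So 2 colors are not enough.

No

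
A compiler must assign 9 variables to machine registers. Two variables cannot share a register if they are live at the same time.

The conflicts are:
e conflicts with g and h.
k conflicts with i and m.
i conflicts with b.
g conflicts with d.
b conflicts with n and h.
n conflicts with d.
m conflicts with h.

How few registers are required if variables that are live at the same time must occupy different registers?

3

The cycle b-i-k-m-h-b has odd length 5, so it cannot be 2-colored; at least 3 registers are needed.
3 registers suffice: e=1, k=1, i=2, g=2, b=1, n=2, m=3, d=1, h=2. No two conflicting variables share a register.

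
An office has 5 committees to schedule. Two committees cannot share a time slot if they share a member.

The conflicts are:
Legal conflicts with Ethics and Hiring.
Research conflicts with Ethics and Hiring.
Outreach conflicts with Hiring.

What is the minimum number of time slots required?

2

Legal and Hiring conflict, so at least 2 time slots are needed.
2 time slots suffice: time slot 1 → {Ethics, Hiring}; time slot 2 → {Legal, Research, Outreach}. Each listed conflict is separated.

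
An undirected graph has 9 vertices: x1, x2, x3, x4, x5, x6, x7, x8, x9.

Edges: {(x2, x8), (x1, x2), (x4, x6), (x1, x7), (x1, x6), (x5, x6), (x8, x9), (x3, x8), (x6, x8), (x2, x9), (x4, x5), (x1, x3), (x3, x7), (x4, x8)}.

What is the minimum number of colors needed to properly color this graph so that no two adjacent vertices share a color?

3

x2, x8, x9 form a triangle, so at least 3 colors are needed.
3 colors suffice: x1=1, x2=2, x3=2, x4=3, x5=1, x6=2, x7=3, x8=1, x9=3. No two adjacent vertices share a color.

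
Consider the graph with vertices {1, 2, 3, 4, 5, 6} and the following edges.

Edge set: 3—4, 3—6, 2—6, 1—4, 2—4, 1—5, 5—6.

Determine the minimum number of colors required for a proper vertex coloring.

3

The cycle 4-2-6-5-1-4 has odd length 5, so it cannot be 2-colored; at least 3 colors are needed.
3 colors suffice: color a → {4, 6}; color b → {2, 3, 5}; color c → {1}. No two adjacent vertices share a color.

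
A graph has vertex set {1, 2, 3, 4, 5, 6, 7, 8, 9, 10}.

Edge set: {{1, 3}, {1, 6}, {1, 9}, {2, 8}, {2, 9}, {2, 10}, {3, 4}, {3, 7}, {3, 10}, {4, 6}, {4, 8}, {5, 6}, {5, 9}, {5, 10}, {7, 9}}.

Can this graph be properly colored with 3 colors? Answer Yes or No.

Yes

The chromatic number is 3. The cycle 10-3-7-9-5-10 has odd length 5, so it cannot be 2-colored; at least 3 colors are needed.
3 colors suffice: color red → {3, 6, 8, 9}; color blue → {1, 4, 7, 10}; color green → {2, 5}.
That is already a proper 3-coloring.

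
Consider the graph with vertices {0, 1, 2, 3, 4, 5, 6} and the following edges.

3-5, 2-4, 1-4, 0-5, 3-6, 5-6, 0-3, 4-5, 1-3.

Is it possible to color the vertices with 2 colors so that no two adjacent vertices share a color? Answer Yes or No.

No

3, 5, 6 are pairwise adjacent, so at least 3 colors are needed.
So 2 colors are not enough.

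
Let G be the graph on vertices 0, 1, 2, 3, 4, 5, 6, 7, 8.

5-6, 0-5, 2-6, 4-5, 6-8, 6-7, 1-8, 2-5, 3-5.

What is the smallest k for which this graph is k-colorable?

2, 5, 6 are mutually adjacent, so at least 3 colors are needed.
One proper 3-coloring: 0=blue, 1=blue, 2=green, 3=blue, 4=blue, 5=red, 6=blue, 7=red, 8=red. No two adjacent vertices share a color.

3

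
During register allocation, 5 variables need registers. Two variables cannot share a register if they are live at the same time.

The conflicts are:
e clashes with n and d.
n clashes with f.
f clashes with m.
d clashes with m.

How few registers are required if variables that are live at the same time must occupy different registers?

The cycle d-m-f-n-e-d has odd length 5, so it cannot be 2-colored; at least 3 registers are needed.
Using 3 registers: e=3, n=2, f=1, d=1, m=2. Every pair that conflicts lands in different registers.

3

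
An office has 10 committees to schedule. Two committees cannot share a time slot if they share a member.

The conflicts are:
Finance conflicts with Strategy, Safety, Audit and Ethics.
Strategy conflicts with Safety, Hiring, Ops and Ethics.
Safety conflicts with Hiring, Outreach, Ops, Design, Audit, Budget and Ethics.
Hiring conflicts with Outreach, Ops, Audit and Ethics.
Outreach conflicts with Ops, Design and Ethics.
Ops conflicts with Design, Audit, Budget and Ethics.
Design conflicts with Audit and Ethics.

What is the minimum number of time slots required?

5

Safety, Hiring, Outreach, Ops, Ethics are mutually in conflict, so at least 5 time slots are needed.
5 time slots suffice: Finance=2, Strategy=5, Safety=1, Hiring=4, Outreach=5, Ops=2, Design=4, Audit=3, Budget=3, Ethics=3. No two conflicting committees share a time slot.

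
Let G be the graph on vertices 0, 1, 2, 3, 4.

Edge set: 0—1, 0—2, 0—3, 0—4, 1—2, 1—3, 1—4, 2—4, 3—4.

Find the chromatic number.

4

0, 1, 2, 4 are mutually adjacent (a clique of size 4), so at least 4 colors are needed.
One proper 4-coloring: 0=green, 1=blue, 2=yellow, 3=yellow, 4=red. No two adjacent vertices share a color.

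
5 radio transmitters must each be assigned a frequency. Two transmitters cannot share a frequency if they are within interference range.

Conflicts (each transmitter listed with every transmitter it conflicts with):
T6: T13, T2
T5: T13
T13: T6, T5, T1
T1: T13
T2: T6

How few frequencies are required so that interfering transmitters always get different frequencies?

T6 and T13 conflict, so at least 2 frequencies are needed.
2 frequencies suffice: frequency 1 → {T13, T2}; frequency 2 → {T6, T5, T1}. Each listed conflict is separated.

2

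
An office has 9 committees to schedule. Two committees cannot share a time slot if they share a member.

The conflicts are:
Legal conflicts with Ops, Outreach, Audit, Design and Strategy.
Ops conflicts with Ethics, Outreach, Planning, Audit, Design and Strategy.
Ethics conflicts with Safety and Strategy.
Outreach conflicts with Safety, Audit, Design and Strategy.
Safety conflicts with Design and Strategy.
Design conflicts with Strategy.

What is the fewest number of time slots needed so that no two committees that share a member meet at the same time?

5

Legal, Ops, Outreach, Design, Strategy are mutually in conflict, so at least 5 time slots are needed.
5 time slots suffice: time slot 1 → {Ops, Safety}; time slot 2 → {Planning, Audit, Strategy}; time slot 3 → {Ethics, Outreach}; time slot 4 → {Legal}; time slot 5 → {Design}. No two conflicting committees share a time slot.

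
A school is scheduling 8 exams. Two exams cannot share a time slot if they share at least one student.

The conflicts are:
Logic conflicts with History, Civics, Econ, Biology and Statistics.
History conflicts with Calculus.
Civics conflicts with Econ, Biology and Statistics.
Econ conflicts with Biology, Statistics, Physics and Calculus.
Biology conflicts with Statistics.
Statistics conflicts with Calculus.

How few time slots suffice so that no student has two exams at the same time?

Logic, Civics, Econ, Biology, Statistics are mutually in conflict, so at least 5 time slots are needed.
A valid assignment using 5 time slots: Logic=3, History=1, Civics=4, Econ=1, Biology=5, Statistics=2, Physics=2, Calculus=3. Each listed conflict is separated.

5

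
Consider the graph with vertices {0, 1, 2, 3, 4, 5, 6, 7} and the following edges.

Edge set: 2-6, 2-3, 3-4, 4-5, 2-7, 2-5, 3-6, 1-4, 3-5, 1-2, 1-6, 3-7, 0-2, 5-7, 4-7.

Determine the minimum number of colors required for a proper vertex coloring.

4

2, 3, 5, 7 are mutually adjacent (a clique of size 4), so at least 4 colors are needed.
4 colors suffice: color a → {2, 4}; color b → {0, 1, 3}; color c → {6, 7}; color d → {5}. Every edge joins two different colors.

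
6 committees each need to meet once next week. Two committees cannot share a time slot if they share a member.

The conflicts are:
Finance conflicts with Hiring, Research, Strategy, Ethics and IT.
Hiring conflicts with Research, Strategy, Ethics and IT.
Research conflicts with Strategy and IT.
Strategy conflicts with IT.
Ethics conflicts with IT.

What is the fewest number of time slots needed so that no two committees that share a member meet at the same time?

Finance, Hiring, Research, Strategy, IT pairwise conflict, so at least 5 time slots are needed.
5 time slots suffice: time slot 1 → {Hiring}; time slot 2 → {IT}; time slot 3 → {Finance}; time slot 4 → {Strategy, Ethics}; time slot 5 → {Research}. Each listed conflict is separated.

5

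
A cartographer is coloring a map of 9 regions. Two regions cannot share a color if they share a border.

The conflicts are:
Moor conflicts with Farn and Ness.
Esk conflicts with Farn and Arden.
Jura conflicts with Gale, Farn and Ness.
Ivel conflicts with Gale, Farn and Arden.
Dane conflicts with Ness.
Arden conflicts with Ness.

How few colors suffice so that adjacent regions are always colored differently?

The cycle Jura-Farn-Esk-Arden-Ness-Jura has odd length 5, so it cannot be 2-colored; at least 3 colors are needed.
3 colors suffice: Moor=2, Esk=3, Jura=2, Ivel=3, Dane=2, Gale=1, Farn=1, Arden=2, Ness=1. Each listed conflict is separated.

3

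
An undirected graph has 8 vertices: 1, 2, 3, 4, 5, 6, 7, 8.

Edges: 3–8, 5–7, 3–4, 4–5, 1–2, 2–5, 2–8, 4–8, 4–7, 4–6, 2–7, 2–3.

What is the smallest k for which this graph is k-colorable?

3

3, 4, 8 are mutually adjacent, so at least 3 colors are needed.
3 colors suffice: 1=blue, 2=red, 3=blue, 4=red, 5=green, 6=blue, 7=blue, 8=green. Every edge joins two different colors.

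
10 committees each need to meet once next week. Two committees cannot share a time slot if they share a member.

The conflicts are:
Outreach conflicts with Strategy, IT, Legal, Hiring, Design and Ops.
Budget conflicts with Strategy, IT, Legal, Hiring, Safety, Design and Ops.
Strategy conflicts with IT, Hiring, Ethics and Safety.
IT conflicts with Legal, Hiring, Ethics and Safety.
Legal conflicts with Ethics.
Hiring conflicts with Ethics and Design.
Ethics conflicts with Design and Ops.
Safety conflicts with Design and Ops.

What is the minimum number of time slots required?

Budget, Strategy, IT, Hiring are mutually in conflict, so at least 4 time slots are needed.
4 time slots suffice: time slot 1 → {IT, Design, Ops}; time slot 2 → {Outreach, Budget, Ethics}; time slot 3 → {Legal, Hiring, Safety}; time slot 4 → {Strategy}. No two conflicting committees share a time slot.

4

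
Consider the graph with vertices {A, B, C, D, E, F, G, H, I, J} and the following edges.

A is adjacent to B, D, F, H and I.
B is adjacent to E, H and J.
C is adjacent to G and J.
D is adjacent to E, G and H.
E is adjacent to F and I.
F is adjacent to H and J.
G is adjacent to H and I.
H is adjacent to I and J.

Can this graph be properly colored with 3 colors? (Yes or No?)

Yes

The chromatic number is 3. G, H, I are mutually adjacent, so at least 3 colors are needed.
One proper 3-coloring: A=2, B=3, C=1, D=3, E=1, F=3, G=2, H=1, I=3, J=2.
That is already a proper 3-coloring.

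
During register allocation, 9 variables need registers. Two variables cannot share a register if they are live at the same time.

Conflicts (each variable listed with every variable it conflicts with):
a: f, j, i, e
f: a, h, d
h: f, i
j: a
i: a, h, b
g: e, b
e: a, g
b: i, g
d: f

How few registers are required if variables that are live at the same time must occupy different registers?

3

The cycle a-i-b-g-e-a has odd length 5, so it cannot be 2-colored; at least 3 registers are needed.
Using 3 registers: a=1, f=2, h=1, j=2, i=2, g=3, e=2, b=1, d=1. No two conflicting variables share a register.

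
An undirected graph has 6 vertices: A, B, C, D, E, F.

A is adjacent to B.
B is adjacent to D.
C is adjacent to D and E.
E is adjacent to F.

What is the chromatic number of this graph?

2

A and B are adjacent, so at least 2 colors are needed.
One proper 2-coloring: A=2, B=1, C=1, D=2, E=2, F=1. Every edge joins two different colors.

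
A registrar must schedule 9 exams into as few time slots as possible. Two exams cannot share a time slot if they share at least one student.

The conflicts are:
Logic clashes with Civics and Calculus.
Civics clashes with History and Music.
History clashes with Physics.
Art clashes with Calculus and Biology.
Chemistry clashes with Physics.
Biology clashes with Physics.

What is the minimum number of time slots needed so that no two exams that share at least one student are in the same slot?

3

The cycle Civics-History-Physics-Biology-Art-Calculus-Logic-Civics has odd length 7, so it cannot be 2-colored; at least 3 time slots are needed.
3 time slots suffice: Logic=2, Civics=1, History=2, Art=1, Calculus=3, Music=2, Chemistry=2, Biology=2, Physics=1. No two conflicting exams share a time slot.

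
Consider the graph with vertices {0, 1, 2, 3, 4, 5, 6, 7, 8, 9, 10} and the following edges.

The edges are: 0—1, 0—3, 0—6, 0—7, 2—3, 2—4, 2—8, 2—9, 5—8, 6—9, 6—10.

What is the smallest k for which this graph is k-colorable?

The cycle 0-3-2-9-6-0 has odd length 5, so it cannot be 2-colored; at least 3 colors are needed.
3 colors suffice: color a → {0, 2, 5, 10}; color b → {1, 3, 4, 6, 7, 8}; color c → {9}. Every edge joins two different colors.

3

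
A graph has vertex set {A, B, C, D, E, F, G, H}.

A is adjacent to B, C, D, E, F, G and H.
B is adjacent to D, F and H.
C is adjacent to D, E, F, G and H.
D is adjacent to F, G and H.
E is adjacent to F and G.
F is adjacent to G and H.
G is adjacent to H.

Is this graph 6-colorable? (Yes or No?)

Yes

The chromatic number is 6. A, C, D, F, G, H are pairwise adjacent (a clique of size 6), so at least 6 colors are needed.
One proper 6-coloring: A=1, B=5, C=5, D=3, E=3, F=2, G=6, H=4.
That is already a proper 6-coloring.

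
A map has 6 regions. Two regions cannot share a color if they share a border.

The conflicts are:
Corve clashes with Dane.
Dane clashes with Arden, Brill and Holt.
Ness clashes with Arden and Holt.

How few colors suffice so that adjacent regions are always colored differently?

Dane and Brill conflict, so at least 2 colors are needed.
One proper 2-coloring: Corve=2, Dane=1, Ness=1, Arden=2, Brill=2, Holt=2. No two conflicting regions share a color.

2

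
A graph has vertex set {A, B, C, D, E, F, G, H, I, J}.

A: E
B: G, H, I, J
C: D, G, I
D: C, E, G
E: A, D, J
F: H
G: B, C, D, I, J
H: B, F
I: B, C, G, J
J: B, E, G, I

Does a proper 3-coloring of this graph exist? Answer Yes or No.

No

B, G, I, J are mutually adjacent (a clique of size 4), so at least 4 colors are needed.
So 3 colors are not enough.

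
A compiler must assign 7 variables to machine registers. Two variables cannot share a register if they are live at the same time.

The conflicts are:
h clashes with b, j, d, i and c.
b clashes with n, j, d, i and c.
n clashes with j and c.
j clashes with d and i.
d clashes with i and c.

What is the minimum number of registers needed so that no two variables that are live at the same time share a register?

h, b, j, d, i all conflict with each other, so at least 5 registers are needed.
5 registers suffice: register 1 → {b}; register 2 → {n, d}; register 3 → {h}; register 4 → {j, c}; register 5 → {i}. Every pair that conflicts lands in different registers.

5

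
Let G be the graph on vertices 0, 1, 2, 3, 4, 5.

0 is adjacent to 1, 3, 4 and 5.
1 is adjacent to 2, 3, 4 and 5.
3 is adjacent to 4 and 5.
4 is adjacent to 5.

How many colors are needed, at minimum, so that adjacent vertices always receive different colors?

5

0, 1, 3, 4, 5 form a clique, so at least 5 colors are needed.
5 colors suffice: color a → {1}; color b → {2, 4}; color c → {3}; color d → {5}; color e → {0}. No two adjacent vertices share a color.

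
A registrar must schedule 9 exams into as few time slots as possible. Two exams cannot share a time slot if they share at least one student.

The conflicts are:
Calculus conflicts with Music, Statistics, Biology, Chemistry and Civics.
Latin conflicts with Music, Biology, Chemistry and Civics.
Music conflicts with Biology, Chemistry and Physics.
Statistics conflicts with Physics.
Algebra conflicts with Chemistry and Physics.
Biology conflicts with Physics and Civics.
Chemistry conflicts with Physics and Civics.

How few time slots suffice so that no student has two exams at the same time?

Calculus, Chemistry, Civics all conflict with each other, so at least 3 time slots are needed.
3 time slots suffice: time slot 1 → {Statistics, Biology, Chemistry}; time slot 2 → {Calculus, Latin, Physics}; time slot 3 → {Music, Algebra, Civics}. No two conflicting exams share a time slot.

3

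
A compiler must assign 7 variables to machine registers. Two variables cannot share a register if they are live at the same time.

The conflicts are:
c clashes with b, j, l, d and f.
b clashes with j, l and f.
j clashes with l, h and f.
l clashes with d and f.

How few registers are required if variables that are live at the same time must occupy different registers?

5

c, b, j, l, f all conflict with each other, so at least 5 registers are needed.
5 registers suffice: register 1 → {j, d}; register 2 → {l, h}; register 3 → {c}; register 4 → {f}; register 5 → {b}. Every pair that conflicts lands in different registers.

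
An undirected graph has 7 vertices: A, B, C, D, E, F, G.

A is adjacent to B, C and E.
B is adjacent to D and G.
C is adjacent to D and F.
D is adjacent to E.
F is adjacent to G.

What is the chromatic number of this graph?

3

The cycle D-C-F-G-B-D has odd length 5, so it cannot be 2-colored; at least 3 colors are needed.
One proper 3-coloring: A=1, B=2, C=2, D=1, E=2, F=1, G=3. No two adjacent vertices share a color.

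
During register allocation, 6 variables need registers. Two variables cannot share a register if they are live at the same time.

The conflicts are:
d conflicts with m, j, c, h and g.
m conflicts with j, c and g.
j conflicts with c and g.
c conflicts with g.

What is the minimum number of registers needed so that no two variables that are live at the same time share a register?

d, m, j, c, g are mutually in conflict, so at least 5 registers are needed.
5 registers suffice: d=1, m=3, j=4, c=2, h=2, g=5. No two conflicting variables share a register.

5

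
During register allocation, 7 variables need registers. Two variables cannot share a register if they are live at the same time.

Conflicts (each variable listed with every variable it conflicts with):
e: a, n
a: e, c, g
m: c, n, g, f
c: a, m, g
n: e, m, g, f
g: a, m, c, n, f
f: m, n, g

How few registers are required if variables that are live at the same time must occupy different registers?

m, n, g, f pairwise conflict, so at least 4 registers are needed.
A valid assignment using 4 registers: e=1, a=2, m=2, c=3, n=3, g=1, f=4. Each listed conflict is separated.

4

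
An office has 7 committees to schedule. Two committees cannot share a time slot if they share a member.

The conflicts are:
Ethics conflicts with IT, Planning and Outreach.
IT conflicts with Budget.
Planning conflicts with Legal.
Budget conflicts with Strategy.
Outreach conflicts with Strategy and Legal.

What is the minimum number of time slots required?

The cycle Budget-IT-Ethics-Outreach-Strategy-Budget has odd length 5, so it cannot be 2-colored; at least 3 time slots are needed.
A valid assignment using 3 time slots: Ethics=2, IT=1, Planning=1, Budget=3, Outreach=1, Strategy=2, Legal=2. Every pair that conflicts lands in different time slots.

3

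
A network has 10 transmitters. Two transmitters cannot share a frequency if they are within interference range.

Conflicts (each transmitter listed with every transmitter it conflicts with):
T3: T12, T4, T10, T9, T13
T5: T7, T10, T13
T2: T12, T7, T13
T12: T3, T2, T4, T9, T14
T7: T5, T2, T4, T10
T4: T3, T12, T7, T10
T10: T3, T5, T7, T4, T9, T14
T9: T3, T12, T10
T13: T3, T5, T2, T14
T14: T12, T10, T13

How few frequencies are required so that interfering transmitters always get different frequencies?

3

T3, T12, T9 are mutually in conflict, so at least 3 frequencies are needed.
3 frequencies suffice: frequency 1 → {T12, T10, T13}; frequency 2 → {T3, T7, T14}; frequency 3 → {T5, T2, T4, T9}. No two conflicting transmitters share a frequency.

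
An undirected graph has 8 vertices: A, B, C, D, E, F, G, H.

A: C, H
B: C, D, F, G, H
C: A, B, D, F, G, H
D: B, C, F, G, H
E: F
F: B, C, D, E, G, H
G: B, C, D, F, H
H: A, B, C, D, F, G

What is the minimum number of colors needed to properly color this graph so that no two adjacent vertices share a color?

B, C, D, F, G, H form a clique, so at least 6 colors are needed.
6 colors suffice: A=3, B=6, C=2, D=4, E=1, F=3, G=5, H=1. No two adjacent vertices share a color.

6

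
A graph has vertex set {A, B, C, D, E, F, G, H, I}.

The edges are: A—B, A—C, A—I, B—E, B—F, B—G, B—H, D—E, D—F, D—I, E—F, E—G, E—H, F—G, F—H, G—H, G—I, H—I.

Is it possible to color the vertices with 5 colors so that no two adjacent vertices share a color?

Yes

The chromatic number is 5. B, E, F, G, H are mutually adjacent (a clique of size 5), so at least 5 colors are needed.
5 colors suffice: color red → {A, D, G}; color blue → {B, C, I}; color green → {F}; color yellow → {E}; color purple → {H}.
That is already a proper 5-coloring.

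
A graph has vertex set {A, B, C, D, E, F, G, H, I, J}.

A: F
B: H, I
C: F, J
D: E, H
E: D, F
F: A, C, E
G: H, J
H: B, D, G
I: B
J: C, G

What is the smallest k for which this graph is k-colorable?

3

The cycle D-E-F-C-J-G-H-D has odd length 7, so it cannot be 2-colored; at least 3 colors are needed.
3 colors suffice: color 1 → {F, H, I, J}; color 2 → {A, B, C, D, G}; color 3 → {E}. Each edge has distinct colors on its endpoints.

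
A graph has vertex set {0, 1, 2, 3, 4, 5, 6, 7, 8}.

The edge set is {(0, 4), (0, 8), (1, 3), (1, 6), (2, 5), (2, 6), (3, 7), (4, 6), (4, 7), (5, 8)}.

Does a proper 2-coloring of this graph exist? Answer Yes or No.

The cycle 7-4-6-1-3-7 has odd length 5, so it cannot be 2-colored; at least 3 colors are needed.
So 2 colors are not enough.

No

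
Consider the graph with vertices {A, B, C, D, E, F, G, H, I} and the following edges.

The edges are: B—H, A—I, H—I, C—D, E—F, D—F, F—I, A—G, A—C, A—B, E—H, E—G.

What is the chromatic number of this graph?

The cycle B-A-G-E-H-B has odd length 5, so it cannot be 2-colored; at least 3 colors are needed.
3 colors suffice: color red → {A, F, H}; color blue → {B, D, E, I}; color green → {C, G}. Each edge has distinct colors on its endpoints.

3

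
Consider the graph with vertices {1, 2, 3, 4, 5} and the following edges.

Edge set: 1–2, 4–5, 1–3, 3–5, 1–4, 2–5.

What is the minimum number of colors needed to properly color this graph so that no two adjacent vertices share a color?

2

1 and 2 are adjacent, so at least 2 colors are needed.
One proper 2-coloring: 1=a, 2=b, 3=b, 4=b, 5=a. Each edge has distinct colors on its endpoints.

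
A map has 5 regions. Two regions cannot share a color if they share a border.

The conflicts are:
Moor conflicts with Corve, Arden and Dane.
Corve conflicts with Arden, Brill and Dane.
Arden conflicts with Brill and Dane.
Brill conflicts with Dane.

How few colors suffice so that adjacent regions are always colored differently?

Moor, Corve, Arden, Dane are mutually in conflict, so at least 4 colors are needed.
A valid assignment using 4 colors: Moor=4, Corve=3, Arden=2, Brill=4, Dane=1. Each listed conflict is separated.

4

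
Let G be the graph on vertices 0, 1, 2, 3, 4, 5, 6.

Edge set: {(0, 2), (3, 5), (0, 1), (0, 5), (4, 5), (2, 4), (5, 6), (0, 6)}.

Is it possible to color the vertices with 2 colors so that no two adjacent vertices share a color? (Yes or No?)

No

0, 5, 6 are pairwise adjacent, so at least 3 colors are needed.
So 2 colors are not enough.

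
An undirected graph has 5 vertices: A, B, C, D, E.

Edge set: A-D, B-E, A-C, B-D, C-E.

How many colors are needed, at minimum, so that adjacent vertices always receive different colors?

The cycle A-D-B-E-C-A has odd length 5, so it cannot be 2-colored; at least 3 colors are needed.
A valid assignment using 3 colors: A=3, B=1, C=1, D=2, E=2. Each edge has distinct colors on its endpoints.

3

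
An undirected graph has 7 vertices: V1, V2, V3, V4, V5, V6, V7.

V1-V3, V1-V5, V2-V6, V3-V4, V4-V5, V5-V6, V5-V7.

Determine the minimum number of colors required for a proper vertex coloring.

V2 and V6 are adjacent, so at least 2 colors are needed.
2 colors suffice: color 1 → {V2, V3, V5}; color 2 → {V1, V4, V6, V7}. Each edge has distinct colors on its endpoints.

2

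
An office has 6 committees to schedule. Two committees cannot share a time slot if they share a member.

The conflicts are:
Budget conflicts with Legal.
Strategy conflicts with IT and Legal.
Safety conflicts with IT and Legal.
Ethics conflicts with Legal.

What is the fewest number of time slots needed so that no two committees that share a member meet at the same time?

2

Strategy and IT conflict, so at least 2 time slots are needed.
2 time slots suffice: time slot 1 → {IT, Legal}; time slot 2 → {Budget, Strategy, Safety, Ethics}. Every pair that conflicts lands in different time slots.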